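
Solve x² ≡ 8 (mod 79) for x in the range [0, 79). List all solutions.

Since 79 ≡ 3 (mod 4), a square root of 8 is 8^((79+1)/4) = 8^20 mod 79.
Repeated squaring: 8^2≡64, 8^4≡67, 8^8≡65, 8^16≡38 (mod 79).
8^20 = 8^(16+4) ≡ 18 (mod 79).
Check: 18² = 324 ≡ 8 (mod 79). The two roots are 18 and 61.

18, 61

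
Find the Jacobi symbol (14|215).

1

Pull out 2: since 215 ≡ 7 (mod 8), (2/215) = +1.
Reciprocity: 7 ≡ 3 and 215 ≡ 3 (mod 4), so (7/215) = −(215/7).
Reduce top mod 7: now compute (5/7).
Reciprocity: 5 ≡ 1 and 7 ≡ 3 (mod 4), so (5/7) = +(7/5).
Reduce top mod 5: now compute (2/5).
Pull out 2: since 5 ≡ 5 (mod 8), (2/5) = -1.
Reached (1/5) = 1. Collecting the sign flips along the way, the symbol is +1.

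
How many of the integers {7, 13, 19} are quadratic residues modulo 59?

(7/59) = +1 → QR.
(13/59) = -1 → non-residue.
(19/59) = +1 → QR.
Total quadratic residues among the 3: 2.

2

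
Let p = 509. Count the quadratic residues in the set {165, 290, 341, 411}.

0

(165/509) = -1 → non-residue.
(290/509) = -1 → non-residue.
(341/509) = -1 → non-residue.
(411/509) = -1 → non-residue.
Total quadratic residues among the 4: 0.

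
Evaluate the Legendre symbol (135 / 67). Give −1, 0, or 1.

First reduce: 135 ≡ 1 (mod 67).
Reached (1/67) = 1. Collecting the sign flips along the way, the symbol is +1.

1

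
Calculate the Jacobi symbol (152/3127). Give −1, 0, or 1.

Pull out 2^3: since 3127 ≡ 7 (mod 8), (2/3127) = +1, so (2/3127)^3 = +1.
Reciprocity: 19 ≡ 3 and 3127 ≡ 3 (mod 4), so (19/3127) = −(3127/19).
Reduce top mod 19: now compute (11/19).
Reciprocity: 11 ≡ 3 and 19 ≡ 3 (mod 4), so (11/19) = −(19/11).
Reduce top mod 11: now compute (8/11).
Pull out 2^3: since 11 ≡ 3 (mod 8), (2/11) = -1, so (2/11)^3 = -1.
Reached (1/11) = 1. Collecting the sign flips along the way, the symbol is -1.

-1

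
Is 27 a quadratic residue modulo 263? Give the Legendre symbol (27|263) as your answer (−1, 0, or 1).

1

Reciprocity: 27 ≡ 3 and 263 ≡ 3 (mod 4), so (27/263) = −(263/27).
Reduce top mod 27: now compute (20/27).
Pull out 2^2: since 27 ≡ 3 (mod 8), (2/27) = -1, so (2/27)^2 = +1.
Reciprocity: 5 ≡ 1 and 27 ≡ 3 (mod 4), so (5/27) = +(27/5).
Reduce top mod 5: now compute (2/5).
Pull out 2: since 5 ≡ 5 (mod 8), (2/5) = -1.
Reached (1/5) = 1. Collecting the sign flips along the way, the symbol is +1.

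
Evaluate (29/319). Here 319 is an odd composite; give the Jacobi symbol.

Reciprocity: 29 ≡ 1 and 319 ≡ 3 (mod 4), so (29/319) = +(319/29).
Reduce top mod 29: now compute (0/29).
Top reduces to 0: gcd > 1, so the symbol is 0.

0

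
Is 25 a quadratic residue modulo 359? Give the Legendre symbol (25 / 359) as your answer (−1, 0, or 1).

Euler's criterion: (25/359) ≡ 25^179 (mod 359).
25^2 ≡ 266 (mod 359)
25^4 ≡ 33 (mod 359)
25^8 ≡ 12 (mod 359)
25^16 ≡ 144 (mod 359)
25^32 ≡ 273 (mod 359)
25^64 ≡ 216 (mod 359)
25^128 ≡ 345 (mod 359)
25^179 = 25^(128+32+16+2+1) ≡ 1 (mod 359).
Result is 1, so (25/359) = 1.

1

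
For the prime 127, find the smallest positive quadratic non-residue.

(2/127) = +1, so 2 is a residue.
(3/127) = −1, so 3 is the smallest positive non-residue mod 127.

3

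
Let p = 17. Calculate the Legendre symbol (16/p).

1

Euler's criterion: (16/17) ≡ 16^8 (mod 17).
16^2 ≡ 1 (mod 17)
16^4 ≡ 1 (mod 17)
16^8 ≡ 1 (mod 17)
16^8 = 16^(8) ≡ 1 (mod 17).
Result is 1, so (16/17) = 1.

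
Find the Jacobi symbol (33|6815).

1

Reciprocity: 33 ≡ 1 and 6815 ≡ 3 (mod 4), so (33/6815) = +(6815/33).
Reduce top mod 33: now compute (17/33).
Reciprocity: 17 ≡ 1 and 33 ≡ 1 (mod 4), so (17/33) = +(33/17).
Reduce top mod 17: now compute (16/17).
Pull out 2^4: since 17 ≡ 1 (mod 8), (2/17) = +1, so (2/17)^4 = +1.
Reached (1/17) = 1. Collecting the sign flips along the way, the symbol is +1.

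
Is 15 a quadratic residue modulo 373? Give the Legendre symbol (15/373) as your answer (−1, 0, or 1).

-1

Reciprocity: 15 ≡ 3 and 373 ≡ 1 (mod 4), so (15/373) = +(373/15).
Reduce top mod 15: now compute (13/15).
Reciprocity: 13 ≡ 1 and 15 ≡ 3 (mod 4), so (13/15) = +(15/13).
Reduce top mod 13: now compute (2/13).
Pull out 2: since 13 ≡ 5 (mod 8), (2/13) = -1.
Reached (1/13) = 1. Collecting the sign flips along the way, the symbol is -1.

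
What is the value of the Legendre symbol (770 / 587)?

Euler's criterion: (770/587) ≡ 183^293 (mod 587).
183^2 ≡ 30 (mod 587)
183^4 ≡ 313 (mod 587)
183^8 ≡ 527 (mod 587)
183^16 ≡ 78 (mod 587)
183^32 ≡ 214 (mod 587)
183^64 ≡ 10 (mod 587)
183^128 ≡ 100 (mod 587)
183^256 ≡ 21 (mod 587)
183^293 = 183^(256+32+4+1) ≡ 586 (mod 587).
Result is 586 ≡ −1, so (770/587) = −1.

-1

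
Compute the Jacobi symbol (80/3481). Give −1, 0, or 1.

Pull out 2^4: since 3481 ≡ 1 (mod 8), (2/3481) = +1, so (2/3481)^4 = +1.
Reciprocity: 5 ≡ 1 and 3481 ≡ 1 (mod 4), so (5/3481) = +(3481/5).
Reduce top mod 5: now compute (1/5).
Reached (1/5) = 1. Collecting the sign flips along the way, the symbol is +1.

1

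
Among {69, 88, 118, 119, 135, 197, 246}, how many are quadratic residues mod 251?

(69/251) = +1 → QR.
(88/251) = +1 → QR.
(118/251) = +1 → QR.
(119/251) = +1 → QR.
(135/251) = +1 → QR.
(197/251) = +1 → QR.
(246/251) = -1 → non-residue.
Total quadratic residues among the 7: 6.

6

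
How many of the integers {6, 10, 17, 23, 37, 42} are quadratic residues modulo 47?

4

(6/47) = +1 → QR.
(10/47) = -1 → non-residue.
(17/47) = +1 → QR.
(23/47) = -1 → non-residue.
(37/47) = +1 → QR.
(42/47) = +1 → QR.
Total quadratic residues among the 6: 4.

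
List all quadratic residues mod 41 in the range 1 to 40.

Square k = 1,…,20 (k and 41−k give the same square):
1²=1, 2²=4, 3²=9, 4²=16, 5²=25, 6²=36, 7²≡8, 8²≡23, 9²≡40, 10²≡18, 11²≡39, 12²≡21, 13²≡5, 14²≡32, 15²≡20, 16²≡10, 17²≡2, 18²≡37, 19²≡33, 20²≡31 (mod 41).
So the quadratic residues mod 41 are {1, 2, 4, 5, 8, 9, 10, 16, 18, 20, 21, 23, 25, 31, 32, 33, 36, 37, 39, 40}.

1, 2, 4, 5, 8, 9, 10, 16, 18, 20, 21, 23, 25, 31, 32, 33, 36, 37, 39, 40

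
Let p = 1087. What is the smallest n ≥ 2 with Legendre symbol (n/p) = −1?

(2/1087) = +1, so 2 is a residue.
(3/1087) = −1, so 3 is the smallest positive non-residue mod 1087.

3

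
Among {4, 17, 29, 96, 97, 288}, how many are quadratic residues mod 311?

3

(4/311) = +1 → QR.
(17/311) = -1 → non-residue.
(29/311) = -1 → non-residue.
(96/311) = +1 → QR.
(97/311) = -1 → non-residue.
(288/311) = +1 → QR.
Total quadratic residues among the 6: 3.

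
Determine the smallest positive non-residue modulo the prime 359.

7

(2/359) = +1, so 2 is a residue.
(3/359) = +1, so 3 is a residue.
(4/359) = +1, so 4 is a residue.
(5/359) = +1, so 5 is a residue.
(6/359) = +1, so 6 is a residue.
(7/359) = −1, so 7 is the smallest positive non-residue mod 359.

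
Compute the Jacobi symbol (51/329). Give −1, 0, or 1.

Reciprocity: 51 ≡ 3 and 329 ≡ 1 (mod 4), so (51/329) = +(329/51).
Reduce top mod 51: now compute (23/51).
Reciprocity: 23 ≡ 3 and 51 ≡ 3 (mod 4), so (23/51) = −(51/23).
Reduce top mod 23: now compute (5/23).
Reciprocity: 5 ≡ 1 and 23 ≡ 3 (mod 4), so (5/23) = +(23/5).
Reduce top mod 5: now compute (3/5).
Reciprocity: 3 ≡ 3 and 5 ≡ 1 (mod 4), so (3/5) = +(5/3).
Reduce top mod 3: now compute (2/3).
Pull out 2: since 3 ≡ 3 (mod 8), (2/3) = -1.
Reached (1/3) = 1. Collecting the sign flips along the way, the symbol is +1.

1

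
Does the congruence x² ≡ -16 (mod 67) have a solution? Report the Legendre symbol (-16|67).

-1

First reduce: -16 ≡ 51 (mod 67).
Reciprocity: 51 ≡ 3 and 67 ≡ 3 (mod 4), so (51/67) = −(67/51).
Reduce top mod 51: now compute (16/51).
Pull out 2^4: since 51 ≡ 3 (mod 8), (2/51) = -1, so (2/51)^4 = +1.
Reached (1/51) = 1. Collecting the sign flips along the way, the symbol is -1.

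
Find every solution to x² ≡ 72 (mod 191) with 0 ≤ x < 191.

40, 151

Since 191 ≡ 3 (mod 4), a square root of 72 is 72^((191+1)/4) = 72^48 mod 191.
Repeated squaring: 72^2≡27, 72^4≡156, 72^8≡79, 72^16≡129, 72^32≡24 (mod 191).
72^48 = 72^(32+16) ≡ 40 (mod 191).
Check: 40² = 1600 ≡ 72 (mod 191). The two roots are 40 and 151.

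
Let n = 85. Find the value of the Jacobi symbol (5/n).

0

Reciprocity: 5 ≡ 1 and 85 ≡ 1 (mod 4), so (5/85) = +(85/5).
Reduce top mod 5: now compute (0/5).
Top reduces to 0: gcd > 1, so the symbol is 0.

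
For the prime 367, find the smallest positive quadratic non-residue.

(2/367) = +1, so 2 is a residue.
(3/367) = −1, so 3 is the smallest positive non-residue mod 367.

3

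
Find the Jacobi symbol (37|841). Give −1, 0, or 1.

Reciprocity: 37 ≡ 1 and 841 ≡ 1 (mod 4), so (37/841) = +(841/37).
Reduce top mod 37: now compute (27/37).
Reciprocity: 27 ≡ 3 and 37 ≡ 1 (mod 4), so (27/37) = +(37/27).
Reduce top mod 27: now compute (10/27).
Pull out 2: since 27 ≡ 3 (mod 8), (2/27) = -1.
Reciprocity: 5 ≡ 1 and 27 ≡ 3 (mod 4), so (5/27) = +(27/5).
Reduce top mod 5: now compute (2/5).
Pull out 2: since 5 ≡ 5 (mod 8), (2/5) = -1.
Reached (1/5) = 1. Collecting the sign flips along the way, the symbol is +1.

1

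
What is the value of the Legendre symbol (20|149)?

Pull out 2^2: since 149 ≡ 5 (mod 8), (2/149) = -1, so (2/149)^2 = +1.
Reciprocity: 5 ≡ 1 and 149 ≡ 1 (mod 4), so (5/149) = +(149/5).
Reduce top mod 5: now compute (4/5).
Pull out 2^2: since 5 ≡ 5 (mod 8), (2/5) = -1, so (2/5)^2 = +1.
Reached (1/5) = 1. Collecting the sign flips along the way, the symbol is +1.

1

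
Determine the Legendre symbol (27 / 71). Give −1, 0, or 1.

1

Euler's criterion: (27/71) ≡ 27^35 (mod 71).
27^2 ≡ 19 (mod 71)
27^4 ≡ 6 (mod 71)
27^8 ≡ 36 (mod 71)
27^16 ≡ 18 (mod 71)
27^32 ≡ 40 (mod 71)
27^35 = 27^(32+2+1) ≡ 1 (mod 71).
Result is 1, so (27/71) = 1.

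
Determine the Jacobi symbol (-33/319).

0

First reduce: -33 ≡ 286 (mod 319).
Pull out 2: since 319 ≡ 7 (mod 8), (2/319) = +1.
Reciprocity: 143 ≡ 3 and 319 ≡ 3 (mod 4), so (143/319) = −(319/143).
Reduce top mod 143: now compute (33/143).
Reciprocity: 33 ≡ 1 and 143 ≡ 3 (mod 4), so (33/143) = +(143/33).
Reduce top mod 33: now compute (11/33).
Reciprocity: 11 ≡ 3 and 33 ≡ 1 (mod 4), so (11/33) = +(33/11).
Reduce top mod 11: now compute (0/11).
Top reduces to 0: gcd > 1, so the symbol is 0.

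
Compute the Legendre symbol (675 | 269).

Euler's criterion: (675/269) ≡ 137^134 (mod 269).
137^2 ≡ 208 (mod 269)
137^4 ≡ 224 (mod 269)
137^8 ≡ 142 (mod 269)
137^16 ≡ 258 (mod 269)
137^32 ≡ 121 (mod 269)
137^64 ≡ 115 (mod 269)
137^128 ≡ 44 (mod 269)
137^134 = 137^(128+4+2) ≡ 268 (mod 269).
Result is 268 ≡ −1, so (675/269) = −1.

-1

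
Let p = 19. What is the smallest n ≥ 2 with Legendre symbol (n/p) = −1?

2

(2/19) = −1, so 2 is the smallest positive non-residue mod 19.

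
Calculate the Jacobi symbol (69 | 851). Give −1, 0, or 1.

0

Reciprocity: 69 ≡ 1 and 851 ≡ 3 (mod 4), so (69/851) = +(851/69).
Reduce top mod 69: now compute (23/69).
Reciprocity: 23 ≡ 3 and 69 ≡ 1 (mod 4), so (23/69) = +(69/23).
Reduce top mod 23: now compute (0/23).
Top reduces to 0: gcd > 1, so the symbol is 0.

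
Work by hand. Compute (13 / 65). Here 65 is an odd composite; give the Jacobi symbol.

Reciprocity: 13 ≡ 1 and 65 ≡ 1 (mod 4), so (13/65) = +(65/13).
Reduce top mod 13: now compute (0/13).
Top reduces to 0: gcd > 1, so the symbol is 0.

0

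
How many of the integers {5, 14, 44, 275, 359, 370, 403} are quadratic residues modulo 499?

(5/499) = +1 → QR.
(14/499) = +1 → QR.
(44/499) = -1 → non-residue.
(275/499) = -1 → non-residue.
(359/499) = +1 → QR.
(370/499) = +1 → QR.
(403/499) = -1 → non-residue.
Total quadratic residues among the 7: 4.

4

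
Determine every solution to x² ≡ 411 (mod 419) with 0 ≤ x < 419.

192, 227

Since 419 ≡ 3 (mod 4), a square root of 411 is 411^((419+1)/4) = 411^105 mod 419.
Repeated squaring: 411^2≡64, 411^4≡325, 411^8≡37, 411^16≡112, 411^32≡393, 411^64≡257 (mod 419).
411^105 = 411^(64+32+8+1) ≡ 192 (mod 419).
Check: 192² = 36864 ≡ 411 (mod 419). The two roots are 192 and 227.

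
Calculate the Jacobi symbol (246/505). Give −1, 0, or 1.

Pull out 2: since 505 ≡ 1 (mod 8), (2/505) = +1.
Reciprocity: 123 ≡ 3 and 505 ≡ 1 (mod 4), so (123/505) = +(505/123).
Reduce top mod 123: now compute (13/123).
Reciprocity: 13 ≡ 1 and 123 ≡ 3 (mod 4), so (13/123) = +(123/13).
Reduce top mod 13: now compute (6/13).
Pull out 2: since 13 ≡ 5 (mod 8), (2/13) = -1.
Reciprocity: 3 ≡ 3 and 13 ≡ 1 (mod 4), so (3/13) = +(13/3).
Reduce top mod 3: now compute (1/3).
Reached (1/3) = 1. Collecting the sign flips along the way, the symbol is -1.

-1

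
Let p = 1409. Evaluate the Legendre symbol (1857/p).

First reduce: 1857 ≡ 448 (mod 1409).
Pull out 2^6: since 1409 ≡ 1 (mod 8), (2/1409) = +1, so (2/1409)^6 = +1.
Reciprocity: 7 ≡ 3 and 1409 ≡ 1 (mod 4), so (7/1409) = +(1409/7).
Reduce top mod 7: now compute (2/7).
Pull out 2: since 7 ≡ 7 (mod 8), (2/7) = +1.
Reached (1/7) = 1. Collecting the sign flips along the way, the symbol is +1.

1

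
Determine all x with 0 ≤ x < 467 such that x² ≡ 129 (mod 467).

Since 467 ≡ 3 (mod 4), a square root of 129 is 129^((467+1)/4) = 129^117 mod 467.
Repeated squaring: 129^2≡296, 129^4≡287, 129^8≡177, 129^16≡40, 129^32≡199, 129^64≡373 (mod 467).
129^117 = 129^(64+32+16+4+1) ≡ 230 (mod 467).
Check: 230² = 52900 ≡ 129 (mod 467). The two roots are 230 and 237.

230, 237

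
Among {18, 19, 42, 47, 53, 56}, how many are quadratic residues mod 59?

(18/59) = -1 → non-residue.
(19/59) = +1 → QR.
(42/59) = -1 → non-residue.
(47/59) = -1 → non-residue.
(53/59) = +1 → QR.
(56/59) = -1 → non-residue.
Total quadratic residues among the 6: 2.

2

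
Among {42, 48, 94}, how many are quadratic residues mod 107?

2

(42/107) = +1 → QR.
(48/107) = +1 → QR.
(94/107) = -1 → non-residue.
Total quadratic residues among the 3: 2.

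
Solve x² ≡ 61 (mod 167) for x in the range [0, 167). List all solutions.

27, 140

Since 167 ≡ 3 (mod 4), a square root of 61 is 61^((167+1)/4) = 61^42 mod 167.
Repeated squaring: 61^2≡47, 61^4≡38, 61^8≡108, 61^16≡141, 61^32≡8 (mod 167).
61^42 = 61^(32+8+2) ≡ 27 (mod 167).
Check: 27² = 729 ≡ 61 (mod 167). The two roots are 27 and 140.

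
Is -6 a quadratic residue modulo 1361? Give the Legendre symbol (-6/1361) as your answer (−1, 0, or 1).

First reduce: -6 ≡ 1355 (mod 1361).
Reciprocity: 1355 ≡ 3 and 1361 ≡ 1 (mod 4), so (1355/1361) = +(1361/1355).
Reduce top mod 1355: now compute (6/1355).
Pull out 2: since 1355 ≡ 3 (mod 8), (2/1355) = -1.
Reciprocity: 3 ≡ 3 and 1355 ≡ 3 (mod 4), so (3/1355) = −(1355/3).
Reduce top mod 3: now compute (2/3).
Pull out 2: since 3 ≡ 3 (mod 8), (2/3) = -1.
Reached (1/3) = 1. Collecting the sign flips along the way, the symbol is -1.

-1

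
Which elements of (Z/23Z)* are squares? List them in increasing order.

Square k = 1,…,11 (k and 23−k give the same square):
1²=1, 2²=4, 3²=9, 4²=16, 5²≡2, 6²≡13, 7²≡3, 8²≡18, 9²≡12, 10²≡8, 11²≡6 (mod 23).
So the quadratic residues mod 23 are {1, 2, 3, 4, 6, 8, 9, 12, 13, 16, 18}.

1 2 3 4 6 8 9 12 13 16 18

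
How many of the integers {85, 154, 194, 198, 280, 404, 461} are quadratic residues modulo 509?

4

(85/509) = +1 → QR.
(154/509) = +1 → QR.
(194/509) = -1 → non-residue.
(198/509) = -1 → non-residue.
(280/509) = +1 → QR.
(404/509) = +1 → QR.
(461/509) = -1 → non-residue.
Total quadratic residues among the 7: 4.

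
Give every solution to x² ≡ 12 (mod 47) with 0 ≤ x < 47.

23, 24

Since 47 ≡ 3 (mod 4), a square root of 12 is 12^((47+1)/4) = 12^12 mod 47.
Repeated squaring: 12^2≡3, 12^4≡9, 12^8≡34 (mod 47).
12^12 = 12^(8+4) ≡ 24 (mod 47).
Check: 24² = 576 ≡ 12 (mod 47). The two roots are 23 and 24.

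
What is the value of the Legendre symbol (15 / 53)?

1

Reciprocity: 15 ≡ 3 and 53 ≡ 1 (mod 4), so (15/53) = +(53/15).
Reduce top mod 15: now compute (8/15).
Pull out 2^3: since 15 ≡ 7 (mod 8), (2/15) = +1, so (2/15)^3 = +1.
Reached (1/15) = 1. Collecting the sign flips along the way, the symbol is +1.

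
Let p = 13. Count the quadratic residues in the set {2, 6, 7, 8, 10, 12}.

2

(2/13) = -1 → non-residue.
(6/13) = -1 → non-residue.
(7/13) = -1 → non-residue.
(8/13) = -1 → non-residue.
(10/13) = +1 → QR.
(12/13) = +1 → QR.
Total quadratic residues among the 6: 2.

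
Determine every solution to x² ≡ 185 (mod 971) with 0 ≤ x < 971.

Since 971 ≡ 3 (mod 4), a square root of 185 is 185^((971+1)/4) = 185^243 mod 971.
Repeated squaring: 185^2≡240, 185^4≡311, 185^8≡592, 185^16≡904, 185^32≡605, 185^64≡929, 185^128≡793 (mod 971).
185^243 = 185^(128+64+32+16+2+1) ≡ 937 (mod 971).
Check: 937² = 877969 ≡ 185 (mod 971). The two roots are 34 and 937.

34, 937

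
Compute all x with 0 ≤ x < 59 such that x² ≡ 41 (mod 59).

Since 59 ≡ 3 (mod 4), a square root of 41 is 41^((59+1)/4) = 41^15 mod 59.
Repeated squaring: 41^2≡29, 41^4≡15, 41^8≡48 (mod 59).
41^15 = 41^(8+4+2+1) ≡ 49 (mod 59).
Check: 49² = 2401 ≡ 41 (mod 59). The two roots are 10 and 49.

10, 49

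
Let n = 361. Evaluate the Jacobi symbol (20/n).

Pull out 2^2: since 361 ≡ 1 (mod 8), (2/361) = +1, so (2/361)^2 = +1.
Reciprocity: 5 ≡ 1 and 361 ≡ 1 (mod 4), so (5/361) = +(361/5).
Reduce top mod 5: now compute (1/5).
Reached (1/5) = 1. Collecting the sign flips along the way, the symbol is +1.

1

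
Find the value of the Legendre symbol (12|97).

Euler's criterion: (12/97) ≡ 12^48 (mod 97).
12^2 ≡ 47 (mod 97)
12^4 ≡ 75 (mod 97)
12^8 ≡ 96 (mod 97)
12^16 ≡ 1 (mod 97)
12^32 ≡ 1 (mod 97)
12^48 = 12^(32+16) ≡ 1 (mod 97).
Result is 1, so (12/97) = 1.

1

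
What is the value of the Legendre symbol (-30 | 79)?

First reduce: -30 ≡ 49 (mod 79).
Reciprocity: 49 ≡ 1 and 79 ≡ 3 (mod 4), so (49/79) = +(79/49).
Reduce top mod 49: now compute (30/49).
Pull out 2: since 49 ≡ 1 (mod 8), (2/49) = +1.
Reciprocity: 15 ≡ 3 and 49 ≡ 1 (mod 4), so (15/49) = +(49/15).
Reduce top mod 15: now compute (4/15).
Pull out 2^2: since 15 ≡ 7 (mod 8), (2/15) = +1, so (2/15)^2 = +1.
Reached (1/15) = 1. Collecting the sign flips along the way, the symbol is +1.

1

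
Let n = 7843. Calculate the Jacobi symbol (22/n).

0

Pull out 2: since 7843 ≡ 3 (mod 8), (2/7843) = -1.
Reciprocity: 11 ≡ 3 and 7843 ≡ 3 (mod 4), so (11/7843) = −(7843/11).
Reduce top mod 11: now compute (0/11).
Top reduces to 0: gcd > 1, so the symbol is 0.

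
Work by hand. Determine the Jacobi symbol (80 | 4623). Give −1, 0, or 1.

Pull out 2^4: since 4623 ≡ 7 (mod 8), (2/4623) = +1, so (2/4623)^4 = +1.
Reciprocity: 5 ≡ 1 and 4623 ≡ 3 (mod 4), so (5/4623) = +(4623/5).
Reduce top mod 5: now compute (3/5).
Reciprocity: 3 ≡ 3 and 5 ≡ 1 (mod 4), so (3/5) = +(5/3).
Reduce top mod 3: now compute (2/3).
Pull out 2: since 3 ≡ 3 (mod 8), (2/3) = -1.
Reached (1/3) = 1. Collecting the sign flips along the way, the symbol is -1.

-1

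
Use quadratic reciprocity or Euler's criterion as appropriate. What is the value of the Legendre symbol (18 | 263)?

Euler's criterion: (18/263) ≡ 18^131 (mod 263).
18^2 ≡ 61 (mod 263)
18^4 ≡ 39 (mod 263)
18^8 ≡ 206 (mod 263)
18^16 ≡ 93 (mod 263)
18^32 ≡ 233 (mod 263)
18^64 ≡ 111 (mod 263)
18^128 ≡ 223 (mod 263)
18^131 = 18^(128+2+1) ≡ 1 (mod 263).
Result is 1, so (18/263) = 1.

1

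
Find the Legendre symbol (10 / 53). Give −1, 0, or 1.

1

Euler's criterion: (10/53) ≡ 10^26 (mod 53).
10^2 ≡ 47 (mod 53)
10^4 ≡ 36 (mod 53)
10^8 ≡ 24 (mod 53)
10^16 ≡ 46 (mod 53)
10^26 = 10^(16+8+2) ≡ 1 (mod 53).
Result is 1, so (10/53) = 1.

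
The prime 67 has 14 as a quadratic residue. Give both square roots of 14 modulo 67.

Since 67 ≡ 3 (mod 4), a square root of 14 is 14^((67+1)/4) = 14^17 mod 67.
Repeated squaring: 14^2≡62, 14^4≡25, 14^8≡22, 14^16≡15 (mod 67).
14^17 = 14^(16+1) ≡ 9 (mod 67).
Check: 9² = 81 ≡ 14 (mod 67). The two roots are 9 and 58.

9, 58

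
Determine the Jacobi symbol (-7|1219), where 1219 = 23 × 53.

First reduce: -7 ≡ 1212 (mod 1219).
Pull out 2^2: since 1219 ≡ 3 (mod 8), (2/1219) = -1, so (2/1219)^2 = +1.
Reciprocity: 303 ≡ 3 and 1219 ≡ 3 (mod 4), so (303/1219) = −(1219/303).
Reduce top mod 303: now compute (7/303).
Reciprocity: 7 ≡ 3 and 303 ≡ 3 (mod 4), so (7/303) = −(303/7).
Reduce top mod 7: now compute (2/7).
Pull out 2: since 7 ≡ 7 (mod 8), (2/7) = +1.
Reached (1/7) = 1. Collecting the sign flips along the way, the symbol is +1.

1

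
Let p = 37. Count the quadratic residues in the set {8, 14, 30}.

(8/37) = -1 → non-residue.
(14/37) = -1 → non-residue.
(30/37) = +1 → QR.
Total quadratic residues among the 3: 1.

1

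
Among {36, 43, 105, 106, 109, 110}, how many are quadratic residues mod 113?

4

(36/113) = +1 → QR.
(43/113) = -1 → non-residue.
(105/113) = +1 → QR.
(106/113) = +1 → QR.
(109/113) = +1 → QR.
(110/113) = -1 → non-residue.
Total quadratic residues among the 6: 4.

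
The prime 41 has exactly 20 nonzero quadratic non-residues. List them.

Square k = 1,…,20 (k and 41−k give the same square):
1²=1, 2²=4, 3²=9, 4²=16, 5²=25, 6²=36, 7²≡8, 8²≡23, 9²≡40, 10²≡18, 11²≡39, 12²≡21, 13²≡5, 14²≡32, 15²≡20, 16²≡10, 17²≡2, 18²≡37, 19²≡33, 20²≡31 (mod 41).
The residues are {1, 2, 4, 5, 8, 9, 10, 16, 18, 20, 21, 23, 25, 31, 32, 33, 36, 37, 39, 40}; the non-residues are the remaining 20 nonzero classes.

3, 6, 7, 11, 12, 13, 14, 15, 17, 19, 22, 24, 26, 27, 28, 29, 30, 34, 35, 38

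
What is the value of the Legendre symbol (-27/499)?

Euler's criterion: (-27/499) ≡ 472^249 (mod 499).
472^2 ≡ 230 (mod 499)
472^4 ≡ 6 (mod 499)
472^8 ≡ 36 (mod 499)
472^16 ≡ 298 (mod 499)
472^32 ≡ 481 (mod 499)
472^64 ≡ 324 (mod 499)
472^128 ≡ 186 (mod 499)
472^249 = 472^(128+64+32+16+8+1) ≡ 1 (mod 499).
Result is 1, so (-27/499) = 1.

1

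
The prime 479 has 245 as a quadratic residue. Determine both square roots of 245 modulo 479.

154, 325

Since 479 ≡ 3 (mod 4), a square root of 245 is 245^((479+1)/4) = 245^120 mod 479.
Repeated squaring: 245^2≡150, 245^4≡466, 245^8≡169, 245^16≡300, 245^32≡427, 245^64≡309 (mod 479).
245^120 = 245^(64+32+16+8) ≡ 154 (mod 479).
Check: 154² = 23716 ≡ 245 (mod 479). The two roots are 154 and 325.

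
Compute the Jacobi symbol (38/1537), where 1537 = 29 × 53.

Pull out 2: since 1537 ≡ 1 (mod 8), (2/1537) = +1.
Reciprocity: 19 ≡ 3 and 1537 ≡ 1 (mod 4), so (19/1537) = +(1537/19).
Reduce top mod 19: now compute (17/19).
Reciprocity: 17 ≡ 1 and 19 ≡ 3 (mod 4), so (17/19) = +(19/17).
Reduce top mod 17: now compute (2/17).
Pull out 2: since 17 ≡ 1 (mod 8), (2/17) = +1.
Reached (1/17) = 1. Collecting the sign flips along the way, the symbol is +1.

1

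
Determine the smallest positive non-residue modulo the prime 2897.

(2/2897) = +1, so 2 is a residue.
(3/2897) = −1, so 3 is the smallest positive non-residue mod 2897.

3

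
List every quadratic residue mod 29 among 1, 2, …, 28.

Square k = 1,…,14 (k and 29−k give the same square):
1²=1, 2²=4, 3²=9, 4²=16, 5²=25, 6²≡7, 7²≡20, 8²≡6, 9²≡23, 10²≡13, 11²≡5, 12²≡28, 13²≡24, 14²≡22 (mod 29).
So the quadratic residues mod 29 are {1, 4, 5, 6, 7, 9, 13, 16, 20, 22, 23, 24, 25, 28}.

1, 4, 5, 6, 7, 9, 13, 16, 20, 22, 23, 24, 25, 28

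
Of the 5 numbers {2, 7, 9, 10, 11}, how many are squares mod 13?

2

(2/13) = -1 → non-residue.
(7/13) = -1 → non-residue.
(9/13) = +1 → QR.
(10/13) = +1 → QR.
(11/13) = -1 → non-residue.
Total quadratic residues among the 5: 2.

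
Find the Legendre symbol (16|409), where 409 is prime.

1

Pull out 2^4: since 409 ≡ 1 (mod 8), (2/409) = +1, so (2/409)^4 = +1.
Reached (1/409) = 1. Collecting the sign flips along the way, the symbol is +1.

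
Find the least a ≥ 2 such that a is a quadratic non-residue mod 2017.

(2/2017) = +1, so 2 is a residue.
(3/2017) = +1, so 3 is a residue.
(4/2017) = +1, so 4 is a residue.
(5/2017) = −1, so 5 is the smallest positive non-residue mod 2017.

5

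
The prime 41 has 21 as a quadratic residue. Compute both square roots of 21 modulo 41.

41 ≡ 1 (mod 4), so we find a root by search.
Trying successive values, 12² = 144 ≡ 21 (mod 41). The other root is 41 − 12 = 29.

12, 29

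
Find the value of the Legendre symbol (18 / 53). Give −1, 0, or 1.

-1

Pull out 2: since 53 ≡ 5 (mod 8), (2/53) = -1.
Reciprocity: 9 ≡ 1 and 53 ≡ 1 (mod 4), so (9/53) = +(53/9).
Reduce top mod 9: now compute (8/9).
Pull out 2^3: since 9 ≡ 1 (mod 8), (2/9) = +1, so (2/9)^3 = +1.
Reached (1/9) = 1. Collecting the sign flips along the way, the symbol is -1.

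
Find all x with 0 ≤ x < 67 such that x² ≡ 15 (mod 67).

Since 67 ≡ 3 (mod 4), a square root of 15 is 15^((67+1)/4) = 15^17 mod 67.
Repeated squaring: 15^2≡24, 15^4≡40, 15^8≡59, 15^16≡64 (mod 67).
15^17 = 15^(16+1) ≡ 22 (mod 67).
Check: 22² = 484 ≡ 15 (mod 67). The two roots are 22 and 45.

22, 45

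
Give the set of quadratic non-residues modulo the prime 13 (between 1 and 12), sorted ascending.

2,5,6,7,8,11

Square k = 1,…,6 (k and 13−k give the same square):
1²=1, 2²=4, 3²=9, 4²≡3, 5²≡12, 6²≡10 (mod 13).
The residues are {1, 3, 4, 9, 10, 12}; the non-residues are the remaining 6 nonzero classes.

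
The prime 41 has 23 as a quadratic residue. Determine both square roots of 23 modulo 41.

41 ≡ 1 (mod 4), so we find a root by search.
Trying successive values, 8² = 64 ≡ 23 (mod 41). The other root is 41 − 8 = 33.

8, 33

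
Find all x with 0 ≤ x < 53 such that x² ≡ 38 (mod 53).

12, 41

53 ≡ 1 (mod 4), so we find a root by search.
Trying successive values, 12² = 144 ≡ 38 (mod 53). The other root is 53 − 12 = 41.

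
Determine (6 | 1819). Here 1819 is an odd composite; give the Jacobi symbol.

Pull out 2: since 1819 ≡ 3 (mod 8), (2/1819) = -1.
Reciprocity: 3 ≡ 3 and 1819 ≡ 3 (mod 4), so (3/1819) = −(1819/3).
Reduce top mod 3: now compute (1/3).
Reached (1/3) = 1. Collecting the sign flips along the way, the symbol is +1.

1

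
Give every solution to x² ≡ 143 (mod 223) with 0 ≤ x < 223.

Since 223 ≡ 3 (mod 4), a square root of 143 is 143^((223+1)/4) = 143^56 mod 223.
Repeated squaring: 143^2≡156, 143^4≡29, 143^8≡172, 143^16≡148, 143^32≡50 (mod 223).
143^56 = 143^(32+16+8) ≡ 139 (mod 223).
Check: 139² = 19321 ≡ 143 (mod 223). The two roots are 84 and 139.

84, 139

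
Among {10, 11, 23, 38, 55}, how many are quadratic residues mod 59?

(10/59) = -1 → non-residue.
(11/59) = -1 → non-residue.
(23/59) = -1 → non-residue.
(38/59) = -1 → non-residue.
(55/59) = -1 → non-residue.
Total quadratic residues among the 5: 0.

0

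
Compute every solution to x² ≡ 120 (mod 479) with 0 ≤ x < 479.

239, 240

Since 479 ≡ 3 (mod 4), a square root of 120 is 120^((479+1)/4) = 120^120 mod 479.
Repeated squaring: 120^2≡30, 120^4≡421, 120^8≡11, 120^16≡121, 120^32≡271, 120^64≡154 (mod 479).
120^120 = 120^(64+32+16+8) ≡ 240 (mod 479).
Check: 240² = 57600 ≡ 120 (mod 479). The two roots are 239 and 240.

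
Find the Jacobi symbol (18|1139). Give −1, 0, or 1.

Pull out 2: since 1139 ≡ 3 (mod 8), (2/1139) = -1.
Reciprocity: 9 ≡ 1 and 1139 ≡ 3 (mod 4), so (9/1139) = +(1139/9).
Reduce top mod 9: now compute (5/9).
Reciprocity: 5 ≡ 1 and 9 ≡ 1 (mod 4), so (5/9) = +(9/5).
Reduce top mod 5: now compute (4/5).
Pull out 2^2: since 5 ≡ 5 (mod 8), (2/5) = -1, so (2/5)^2 = +1.
Reached (1/5) = 1. Collecting the sign flips along the way, the symbol is -1.

-1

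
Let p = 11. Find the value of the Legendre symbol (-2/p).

1

First reduce: -2 ≡ 9 (mod 11).
Reciprocity: 9 ≡ 1 and 11 ≡ 3 (mod 4), so (9/11) = +(11/9).
Reduce top mod 9: now compute (2/9).
Pull out 2: since 9 ≡ 1 (mod 8), (2/9) = +1.
Reached (1/9) = 1. Collecting the sign flips along the way, the symbol is +1.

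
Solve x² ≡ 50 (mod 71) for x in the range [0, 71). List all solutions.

11, 60

Since 71 ≡ 3 (mod 4), a square root of 50 is 50^((71+1)/4) = 50^18 mod 71.
Repeated squaring: 50^2≡15, 50^4≡12, 50^8≡2, 50^16≡4 (mod 71).
50^18 = 50^(16+2) ≡ 60 (mod 71).
Check: 60² = 3600 ≡ 50 (mod 71). The two roots are 11 and 60.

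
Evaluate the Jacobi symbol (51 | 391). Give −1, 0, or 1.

Reciprocity: 51 ≡ 3 and 391 ≡ 3 (mod 4), so (51/391) = −(391/51).
Reduce top mod 51: now compute (34/51).
Pull out 2: since 51 ≡ 3 (mod 8), (2/51) = -1.
Reciprocity: 17 ≡ 1 and 51 ≡ 3 (mod 4), so (17/51) = +(51/17).
Reduce top mod 17: now compute (0/17).
Top reduces to 0: gcd > 1, so the symbol is 0.

0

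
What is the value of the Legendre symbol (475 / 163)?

-1

First reduce: 475 ≡ 149 (mod 163).
Reciprocity: 149 ≡ 1 and 163 ≡ 3 (mod 4), so (149/163) = +(163/149).
Reduce top mod 149: now compute (14/149).
Pull out 2: since 149 ≡ 5 (mod 8), (2/149) = -1.
Reciprocity: 7 ≡ 3 and 149 ≡ 1 (mod 4), so (7/149) = +(149/7).
Reduce top mod 7: now compute (2/7).
Pull out 2: since 7 ≡ 7 (mod 8), (2/7) = +1.
Reached (1/7) = 1. Collecting the sign flips along the way, the symbol is -1.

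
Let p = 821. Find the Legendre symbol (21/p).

-1

Euler's criterion: (21/821) ≡ 21^410 (mod 821).
21^2 ≡ 441 (mod 821)
21^4 ≡ 725 (mod 821)
21^8 ≡ 185 (mod 821)
21^16 ≡ 564 (mod 821)
21^32 ≡ 369 (mod 821)
21^64 ≡ 696 (mod 821)
21^128 ≡ 26 (mod 821)
21^256 ≡ 676 (mod 821)
21^410 = 21^(256+128+16+8+2) ≡ 820 (mod 821).
Result is 820 ≡ −1, so (21/821) = −1.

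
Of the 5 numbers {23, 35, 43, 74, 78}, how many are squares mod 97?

2

(23/97) = -1 → non-residue.
(35/97) = +1 → QR.
(43/97) = +1 → QR.
(74/97) = -1 → non-residue.
(78/97) = -1 → non-residue.
Total quadratic residues among the 5: 2.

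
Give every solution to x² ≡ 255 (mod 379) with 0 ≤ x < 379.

133, 246

Since 379 ≡ 3 (mod 4), a square root of 255 is 255^((379+1)/4) = 255^95 mod 379.
Repeated squaring: 255^2≡216, 255^4≡39, 255^8≡5, 255^16≡25, 255^32≡246, 255^64≡255 (mod 379).
255^95 = 255^(64+16+8+4+2+1) ≡ 246 (mod 379).
Check: 246² = 60516 ≡ 255 (mod 379). The two roots are 133 and 246.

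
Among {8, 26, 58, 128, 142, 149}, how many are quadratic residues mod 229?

(8/229) = -1 → non-residue.
(26/229) = +1 → QR.
(58/229) = +1 → QR.
(128/229) = -1 → non-residue.
(142/229) = -1 → non-residue.
(149/229) = +1 → QR.
Total quadratic residues among the 6: 3.

3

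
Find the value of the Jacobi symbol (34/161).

1

Pull out 2: since 161 ≡ 1 (mod 8), (2/161) = +1.
Reciprocity: 17 ≡ 1 and 161 ≡ 1 (mod 4), so (17/161) = +(161/17).
Reduce top mod 17: now compute (8/17).
Pull out 2^3: since 17 ≡ 1 (mod 8), (2/17) = +1, so (2/17)^3 = +1.
Reached (1/17) = 1. Collecting the sign flips along the way, the symbol is +1.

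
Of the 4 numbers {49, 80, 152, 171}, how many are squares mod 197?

(49/197) = +1 → QR.
(80/197) = -1 → non-residue.
(152/197) = -1 → non-residue.
(171/197) = +1 → QR.
Total quadratic residues among the 4: 2.

2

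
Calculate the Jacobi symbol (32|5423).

Pull out 2^5: since 5423 ≡ 7 (mod 8), (2/5423) = +1, so (2/5423)^5 = +1.
Reached (1/5423) = 1. Collecting the sign flips along the way, the symbol is +1.

1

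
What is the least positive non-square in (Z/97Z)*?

(2/97) = +1, so 2 is a residue.
(3/97) = +1, so 3 is a residue.
(4/97) = +1, so 4 is a residue.
(5/97) = −1, so 5 is the smallest positive non-residue mod 97.

5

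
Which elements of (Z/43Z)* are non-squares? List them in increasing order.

2 3 5 7 8 12 18 19 20 22 26 27 28 29 30 32 33 34 37 39 42

Square k = 1,…,21 (k and 43−k give the same square):
1²=1, 2²=4, 3²=9, 4²=16, 5²=25, 6²=36, 7²≡6, 8²≡21, 9²≡38, 10²≡14, 11²≡35, 12²≡15, 13²≡40, 14²≡24, 15²≡10, 16²≡41, 17²≡31, 18²≡23, 19²≡17, 20²≡13, 21²≡11 (mod 43).
The residues are {1, 4, 6, 9, 10, 11, 13, 14, 15, 16, 17, 21, 23, 24, 25, 31, 35, 36, 38, 40, 41}; the non-residues are the remaining 21 nonzero classes.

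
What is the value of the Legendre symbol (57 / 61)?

Reciprocity: 57 ≡ 1 and 61 ≡ 1 (mod 4), so (57/61) = +(61/57).
Reduce top mod 57: now compute (4/57).
Pull out 2^2: since 57 ≡ 1 (mod 8), (2/57) = +1, so (2/57)^2 = +1.
Reached (1/57) = 1. Collecting the sign flips along the way, the symbol is +1.

1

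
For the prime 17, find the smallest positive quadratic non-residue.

(2/17) = +1, so 2 is a residue.
(3/17) = −1, so 3 is the smallest positive non-residue mod 17.

3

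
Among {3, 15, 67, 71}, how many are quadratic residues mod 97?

(3/97) = +1 → QR.
(15/97) = -1 → non-residue.
(67/97) = -1 → non-residue.
(71/97) = -1 → non-residue.
Total quadratic residues among the 4: 1.

1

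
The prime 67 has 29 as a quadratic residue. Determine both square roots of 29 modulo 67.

Since 67 ≡ 3 (mod 4), a square root of 29 is 29^((67+1)/4) = 29^17 mod 67.
Repeated squaring: 29^2≡37, 29^4≡29, 29^8≡37, 29^16≡29 (mod 67).
29^17 = 29^(16+1) ≡ 37 (mod 67).
Check: 37² = 1369 ≡ 29 (mod 67). The two roots are 30 and 37.

30, 37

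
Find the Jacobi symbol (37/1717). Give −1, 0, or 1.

-1

Reciprocity: 37 ≡ 1 and 1717 ≡ 1 (mod 4), so (37/1717) = +(1717/37).
Reduce top mod 37: now compute (15/37).
Reciprocity: 15 ≡ 3 and 37 ≡ 1 (mod 4), so (15/37) = +(37/15).
Reduce top mod 15: now compute (7/15).
Reciprocity: 7 ≡ 3 and 15 ≡ 3 (mod 4), so (7/15) = −(15/7).
Reduce top mod 7: now compute (1/7).
Reached (1/7) = 1. Collecting the sign flips along the way, the symbol is -1.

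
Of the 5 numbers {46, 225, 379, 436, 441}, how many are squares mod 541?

3

(46/541) = -1 → non-residue.
(225/541) = +1 → QR.
(379/541) = -1 → non-residue.
(436/541) = +1 → QR.
(441/541) = +1 → QR.
Total quadratic residues among the 5: 3.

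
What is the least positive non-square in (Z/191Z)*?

7

(2/191) = +1, so 2 is a residue.
(3/191) = +1, so 3 is a residue.
(4/191) = +1, so 4 is a residue.
(5/191) = +1, so 5 is a residue.
(6/191) = +1, so 6 is a residue.
(7/191) = −1, so 7 is the smallest positive non-residue mod 191.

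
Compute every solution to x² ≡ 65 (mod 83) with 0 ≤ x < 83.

27, 56

Since 83 ≡ 3 (mod 4), a square root of 65 is 65^((83+1)/4) = 65^21 mod 83.
Repeated squaring: 65^2≡75, 65^4≡64, 65^8≡29, 65^16≡11 (mod 83).
65^21 = 65^(16+4+1) ≡ 27 (mod 83).
Check: 27² = 729 ≡ 65 (mod 83). The two roots are 27 and 56.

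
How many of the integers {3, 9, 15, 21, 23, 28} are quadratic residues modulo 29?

3

(3/29) = -1 → non-residue.
(9/29) = +1 → QR.
(15/29) = -1 → non-residue.
(21/29) = -1 → non-residue.
(23/29) = +1 → QR.
(28/29) = +1 → QR.
Total quadratic residues among the 6: 3.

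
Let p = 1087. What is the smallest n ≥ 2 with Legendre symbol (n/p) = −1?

3

(2/1087) = +1, so 2 is a residue.
(3/1087) = −1, so 3 is the smallest positive non-residue mod 1087.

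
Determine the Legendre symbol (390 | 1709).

Pull out 2: since 1709 ≡ 5 (mod 8), (2/1709) = -1.
Reciprocity: 195 ≡ 3 and 1709 ≡ 1 (mod 4), so (195/1709) = +(1709/195).
Reduce top mod 195: now compute (149/195).
Reciprocity: 149 ≡ 1 and 195 ≡ 3 (mod 4), so (149/195) = +(195/149).
Reduce top mod 149: now compute (46/149).
Pull out 2: since 149 ≡ 5 (mod 8), (2/149) = -1.
Reciprocity: 23 ≡ 3 and 149 ≡ 1 (mod 4), so (23/149) = +(149/23).
Reduce top mod 23: now compute (11/23).
Reciprocity: 11 ≡ 3 and 23 ≡ 3 (mod 4), so (11/23) = −(23/11).
Reduce top mod 11: now compute (1/11).
Reached (1/11) = 1. Collecting the sign flips along the way, the symbol is -1.

-1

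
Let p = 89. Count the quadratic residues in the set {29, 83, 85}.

(29/89) = -1 → non-residue.
(83/89) = -1 → non-residue.
(85/89) = +1 → QR.
Total quadratic residues among the 3: 1.

1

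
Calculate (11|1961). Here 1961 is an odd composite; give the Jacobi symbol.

Reciprocity: 11 ≡ 3 and 1961 ≡ 1 (mod 4), so (11/1961) = +(1961/11).
Reduce top mod 11: now compute (3/11).
Reciprocity: 3 ≡ 3 and 11 ≡ 3 (mod 4), so (3/11) = −(11/3).
Reduce top mod 3: now compute (2/3).
Pull out 2: since 3 ≡ 3 (mod 8), (2/3) = -1.
Reached (1/3) = 1. Collecting the sign flips along the way, the symbol is +1.

1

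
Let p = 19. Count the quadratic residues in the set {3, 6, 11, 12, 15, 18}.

(3/19) = -1 → non-residue.
(6/19) = +1 → QR.
(11/19) = +1 → QR.
(12/19) = -1 → non-residue.
(15/19) = -1 → non-residue.
(18/19) = -1 → non-residue.
Total quadratic residues among the 6: 2.

2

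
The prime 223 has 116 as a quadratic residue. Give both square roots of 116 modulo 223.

Since 223 ≡ 3 (mod 4), a square root of 116 is 116^((223+1)/4) = 116^56 mod 223.
Repeated squaring: 116^2≡76, 116^4≡201, 116^8≡38, 116^16≡106, 116^32≡86 (mod 223).
116^56 = 116^(32+16+8) ≡ 89 (mod 223).
Check: 89² = 7921 ≡ 116 (mod 223). The two roots are 89 and 134.

89, 134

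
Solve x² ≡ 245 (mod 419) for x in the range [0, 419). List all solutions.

Since 419 ≡ 3 (mod 4), a square root of 245 is 245^((419+1)/4) = 245^105 mod 419.
Repeated squaring: 245^2≡108, 245^4≡351, 245^8≡15, 245^16≡225, 245^32≡345, 245^64≡29 (mod 419).
245^105 = 245^(64+32+8+1) ≡ 287 (mod 419).
Check: 287² = 82369 ≡ 245 (mod 419). The two roots are 132 and 287.

132, 287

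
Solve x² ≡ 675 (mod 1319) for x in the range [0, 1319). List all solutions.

Since 1319 ≡ 3 (mod 4), a square root of 675 is 675^((1319+1)/4) = 675^330 mod 1319.
Repeated squaring: 675^2≡570, 675^4≡426, 675^8≡773, 675^16≡22, 675^32≡484, 675^64≡793, 675^128≡1005, 675^256≡990 (mod 1319).
675^330 = 675^(256+64+8+2) ≡ 1132 (mod 1319).
Check: 1132² = 1281424 ≡ 675 (mod 1319). The two roots are 187 and 1132.

187, 1132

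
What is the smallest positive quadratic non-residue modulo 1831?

(2/1831) = +1, so 2 is a residue.
(3/1831) = −1, so 3 is the smallest positive non-residue mod 1831.

3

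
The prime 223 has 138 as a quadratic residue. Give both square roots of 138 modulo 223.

Since 223 ≡ 3 (mod 4), a square root of 138 is 138^((223+1)/4) = 138^56 mod 223.
Repeated squaring: 138^2≡89, 138^4≡116, 138^8≡76, 138^16≡201, 138^32≡38 (mod 223).
138^56 = 138^(32+16+8) ≡ 19 (mod 223).
Check: 19² = 361 ≡ 138 (mod 223). The two roots are 19 and 204.

19, 204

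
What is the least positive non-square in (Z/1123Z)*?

2

(2/1123) = −1, so 2 is the smallest positive non-residue mod 1123.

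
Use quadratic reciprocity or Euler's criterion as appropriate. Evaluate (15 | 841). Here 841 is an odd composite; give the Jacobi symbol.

1

Reciprocity: 15 ≡ 3 and 841 ≡ 1 (mod 4), so (15/841) = +(841/15).
Reduce top mod 15: now compute (1/15).
Reached (1/15) = 1. Collecting the sign flips along the way, the symbol is +1.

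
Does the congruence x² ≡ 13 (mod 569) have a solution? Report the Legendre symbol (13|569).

1

Reciprocity: 13 ≡ 1 and 569 ≡ 1 (mod 4), so (13/569) = +(569/13).
Reduce top mod 13: now compute (10/13).
Pull out 2: since 13 ≡ 5 (mod 8), (2/13) = -1.
Reciprocity: 5 ≡ 1 and 13 ≡ 1 (mod 4), so (5/13) = +(13/5).
Reduce top mod 5: now compute (3/5).
Reciprocity: 3 ≡ 3 and 5 ≡ 1 (mod 4), so (3/5) = +(5/3).
Reduce top mod 3: now compute (2/3).
Pull out 2: since 3 ≡ 3 (mod 8), (2/3) = -1.
Reached (1/3) = 1. Collecting the sign flips along the way, the symbol is +1.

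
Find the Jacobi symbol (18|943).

Pull out 2: since 943 ≡ 7 (mod 8), (2/943) = +1.
Reciprocity: 9 ≡ 1 and 943 ≡ 3 (mod 4), so (9/943) = +(943/9).
Reduce top mod 9: now compute (7/9).
Reciprocity: 7 ≡ 3 and 9 ≡ 1 (mod 4), so (7/9) = +(9/7).
Reduce top mod 7: now compute (2/7).
Pull out 2: since 7 ≡ 7 (mod 8), (2/7) = +1.
Reached (1/7) = 1. Collecting the sign flips along the way, the symbol is +1.

1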